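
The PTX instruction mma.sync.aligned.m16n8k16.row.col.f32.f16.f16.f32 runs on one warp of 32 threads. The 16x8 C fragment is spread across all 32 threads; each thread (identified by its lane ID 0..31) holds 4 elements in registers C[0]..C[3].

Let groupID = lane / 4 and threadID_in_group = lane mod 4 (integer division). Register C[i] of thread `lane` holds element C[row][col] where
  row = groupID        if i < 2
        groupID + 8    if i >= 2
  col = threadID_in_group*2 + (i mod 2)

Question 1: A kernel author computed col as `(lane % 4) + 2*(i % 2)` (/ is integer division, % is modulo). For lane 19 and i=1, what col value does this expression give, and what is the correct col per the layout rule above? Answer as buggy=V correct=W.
buggy=5 correct=7

`(lane % 4) + 2*(i % 2)`[19,1]=>5
lane 19: grp=4 (19/4), tig=3 (19%4)
i=1: r=4+0=4, c=3*2+1=7
col: 5 vs 7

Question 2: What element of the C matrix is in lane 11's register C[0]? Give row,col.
lane 11: G=2 (11/4), T=3 (11%4)
i=0: r=2+0=2, c=3*2+0=6

2,6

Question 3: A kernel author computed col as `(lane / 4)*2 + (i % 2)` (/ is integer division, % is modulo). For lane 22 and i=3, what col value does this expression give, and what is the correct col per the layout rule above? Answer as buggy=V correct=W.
`(lane / 4)*2 + (i % 2)`[22,3]=>11
lane 22: grp=5 (22/4), tig=2 (22%4)
i=3: r=5+8=13, c=2*2+1=5
col: 11 vs 5

buggy=11 correct=5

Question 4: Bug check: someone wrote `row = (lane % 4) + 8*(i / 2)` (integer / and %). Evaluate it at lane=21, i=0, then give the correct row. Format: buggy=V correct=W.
`(lane % 4) + 8*(i / 2)`[21,0]=>1
lane 21: grp=5 (21/4), tig=1 (21%4)
i=0: r=5+0=5, c=1*2+0=2
row: 1 vs 5

buggy=1 correct=5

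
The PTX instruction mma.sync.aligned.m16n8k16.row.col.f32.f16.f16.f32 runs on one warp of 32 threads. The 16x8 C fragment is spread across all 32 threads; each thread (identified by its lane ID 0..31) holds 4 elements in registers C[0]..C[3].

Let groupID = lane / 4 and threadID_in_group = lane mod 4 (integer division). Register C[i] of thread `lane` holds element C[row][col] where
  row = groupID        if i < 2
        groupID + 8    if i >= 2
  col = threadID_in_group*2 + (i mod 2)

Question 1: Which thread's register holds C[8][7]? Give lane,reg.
r=8->g=0,rb=1  c=7->t=3,b0=1
L=0*4+3=3  i=1*2+1=3

3,3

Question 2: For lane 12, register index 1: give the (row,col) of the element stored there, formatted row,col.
L=12->gid=12>>2=3, tid=12&3=0
[1]->row 3+0=3  col 0·2+1=1

3,1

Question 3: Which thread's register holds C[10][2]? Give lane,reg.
r=10->g=2,rb=1  c=2->t=1,b0=0
L=2*4+1=9  i=1*2+0=2

9,2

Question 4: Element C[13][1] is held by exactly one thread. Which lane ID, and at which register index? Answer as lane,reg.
r:13=>grp=5,rB=1  c:1=>tig=0,lo=1
L=5*4+0=20  i=1*2+1=3

20,3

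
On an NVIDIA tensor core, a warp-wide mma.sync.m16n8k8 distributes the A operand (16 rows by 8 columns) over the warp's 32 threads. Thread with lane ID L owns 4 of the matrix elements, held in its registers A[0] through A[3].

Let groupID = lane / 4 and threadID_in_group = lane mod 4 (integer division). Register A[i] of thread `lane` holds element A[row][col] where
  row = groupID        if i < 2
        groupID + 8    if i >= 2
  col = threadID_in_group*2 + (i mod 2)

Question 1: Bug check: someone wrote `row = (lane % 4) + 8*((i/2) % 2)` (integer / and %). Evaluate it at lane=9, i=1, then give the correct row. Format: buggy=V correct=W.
`(lane % 4) + 8*((i/2) % 2)`[9,1]->1
lane 9: g=2 (9/4), t=1 (9%4)
i=1: r=2+0=2, c=1*2+1=3
row: 1 vs 2

buggy=1 correct=2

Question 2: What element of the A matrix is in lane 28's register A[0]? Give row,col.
7,0

L=28⇒gr=28>>2=7, th=28&3=0
[0]⇒row 7+0=7  col 0·2+0=0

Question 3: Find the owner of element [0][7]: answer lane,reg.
r:0=>grp=0,rB=0  c:7=>tig=3,lo=1
L=0*4+3=3  i=0*2+1=1

3,1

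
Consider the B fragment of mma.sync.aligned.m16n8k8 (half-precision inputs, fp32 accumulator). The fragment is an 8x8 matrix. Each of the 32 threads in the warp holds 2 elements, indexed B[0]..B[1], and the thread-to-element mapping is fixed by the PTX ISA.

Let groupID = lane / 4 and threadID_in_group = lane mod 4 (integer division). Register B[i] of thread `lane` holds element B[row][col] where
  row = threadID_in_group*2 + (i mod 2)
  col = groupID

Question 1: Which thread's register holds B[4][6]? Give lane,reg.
26,0

c:6=>grp=6  r:4=>tig=2,lo=0
L=6*4+2=26  i=0=0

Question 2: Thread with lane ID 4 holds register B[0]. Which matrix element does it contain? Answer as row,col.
lane 4→4/4=1, 4 mod 4=0
i=0  r:2·0+0→0  c:1

0,1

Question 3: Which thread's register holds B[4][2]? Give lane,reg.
10,0

c=2→G=2  r=4→T=2,p=0
L=2*4+2=10  i=0=0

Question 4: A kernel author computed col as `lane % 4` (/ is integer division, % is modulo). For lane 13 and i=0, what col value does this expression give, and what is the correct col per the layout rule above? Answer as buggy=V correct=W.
buggy=1 correct=3

`lane % 4`[13,0]→1
13: G=3,T=1
[0] (1*2+0,3) = (2,3)
col: 1 vs 3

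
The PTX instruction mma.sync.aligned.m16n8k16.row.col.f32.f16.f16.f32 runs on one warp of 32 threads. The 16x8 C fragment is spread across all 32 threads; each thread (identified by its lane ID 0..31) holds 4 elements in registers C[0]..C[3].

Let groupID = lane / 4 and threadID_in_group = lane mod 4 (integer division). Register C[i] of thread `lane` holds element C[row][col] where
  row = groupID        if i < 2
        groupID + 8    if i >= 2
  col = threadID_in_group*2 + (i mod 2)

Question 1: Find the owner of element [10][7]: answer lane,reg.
r=10→G=2,rhi=1  c=7→T=3,p=1
L=2*4+3=11  i=1*2+1=3

11,3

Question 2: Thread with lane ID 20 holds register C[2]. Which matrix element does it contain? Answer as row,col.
20: grp=5,tig=0
[2] (5+8,0*2+0) = (13,0)

13,0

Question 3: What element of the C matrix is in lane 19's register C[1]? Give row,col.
lane 19: gid=4 (19/4), tid=3 (19%4)
i=1: r=4+0=4, c=3*2+1=7

4,7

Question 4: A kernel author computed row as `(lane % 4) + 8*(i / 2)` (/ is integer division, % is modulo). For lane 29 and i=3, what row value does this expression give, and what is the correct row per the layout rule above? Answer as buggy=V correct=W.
buggy=9 correct=15

`(lane % 4) + 8*(i / 2)`[29,3]⇒9
lane 29⇒29/4=7, 29 mod 4=1
i=3  r:7+8⇒15  c:2·1+1⇒3
row: 9 vs 15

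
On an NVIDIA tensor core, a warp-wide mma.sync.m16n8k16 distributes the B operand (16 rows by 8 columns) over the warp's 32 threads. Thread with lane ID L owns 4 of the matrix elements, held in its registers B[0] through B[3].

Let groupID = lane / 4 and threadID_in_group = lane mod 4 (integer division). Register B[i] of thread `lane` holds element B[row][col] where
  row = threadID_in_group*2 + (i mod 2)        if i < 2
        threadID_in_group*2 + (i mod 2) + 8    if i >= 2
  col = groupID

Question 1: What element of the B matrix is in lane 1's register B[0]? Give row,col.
2,0

1: gid=0,tid=1
[0] (1*2+0+0,0) = (2,0)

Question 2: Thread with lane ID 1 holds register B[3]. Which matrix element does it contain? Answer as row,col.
L=1→G=1>>2=0, T=1&3=1
[3]→row 1·2+1+8=11  col G=0

11,0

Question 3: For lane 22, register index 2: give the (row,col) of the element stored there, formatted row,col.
lane 22⇒22/4=5, 22 mod 4=2
i=2  r:2·2+0+8⇒12  c:5

12,5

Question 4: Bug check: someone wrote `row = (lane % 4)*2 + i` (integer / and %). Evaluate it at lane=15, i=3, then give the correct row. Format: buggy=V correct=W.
buggy=9 correct=15

`(lane % 4)*2 + i`[15,3]→9
lane 15: G=3 (15/4), T=3 (15%4)
i=3: r=3*2+1+8=15, c=G=3
row: 9 vs 15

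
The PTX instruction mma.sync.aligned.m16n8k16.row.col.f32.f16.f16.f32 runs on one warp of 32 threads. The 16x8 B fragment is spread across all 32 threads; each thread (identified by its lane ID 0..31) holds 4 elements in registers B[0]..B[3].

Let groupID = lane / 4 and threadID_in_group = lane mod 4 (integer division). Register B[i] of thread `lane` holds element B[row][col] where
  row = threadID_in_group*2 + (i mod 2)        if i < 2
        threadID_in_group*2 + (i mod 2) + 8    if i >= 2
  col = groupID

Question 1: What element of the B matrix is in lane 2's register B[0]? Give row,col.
4,0

2: G=0,T=2
[0] (2*2+0+0,0) = (4,0)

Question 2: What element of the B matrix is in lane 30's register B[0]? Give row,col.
lane 30->30/4=7, 30 mod 4=2
i=0  r:2·2+0+0->4  c:7

4,7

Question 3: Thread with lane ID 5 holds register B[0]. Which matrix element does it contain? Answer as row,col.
2,1

L=5→G=5>>2=1, T=5&3=1
[0]→row 1·2+0+0=2  col G=1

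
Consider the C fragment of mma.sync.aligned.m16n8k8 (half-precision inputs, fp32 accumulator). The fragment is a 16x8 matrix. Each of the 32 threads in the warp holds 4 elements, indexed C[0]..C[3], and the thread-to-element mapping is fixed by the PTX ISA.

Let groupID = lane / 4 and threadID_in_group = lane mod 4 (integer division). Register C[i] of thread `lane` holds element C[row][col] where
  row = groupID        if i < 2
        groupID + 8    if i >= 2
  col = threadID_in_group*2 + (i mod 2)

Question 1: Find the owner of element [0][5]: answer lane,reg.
r:0=>grp=0,rB=0  c:5=>tig=2,lo=1
L=0*4+2=2  i=0*2+1=1

2,1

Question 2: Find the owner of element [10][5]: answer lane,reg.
r=10→G=2,rhi=1  c=5→T=2,p=1
L=2*4+2=10  i=1*2+1=3

10,3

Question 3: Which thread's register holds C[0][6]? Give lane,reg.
3,0

r: 0->gid=0,r8=0  c: 6->tid=3,i&1=0
L=0*4+3=3  i=0*2+0=0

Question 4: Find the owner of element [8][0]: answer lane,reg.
0,2

r=8⇒gr=0,Rb=1  c=0⇒th=0,odd=0
L=0*4+0=0  i=1*2+0=2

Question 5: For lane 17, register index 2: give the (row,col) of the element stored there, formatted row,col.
12,2

lane 17->17/4=4, 17 mod 4=1
i=2  r:4+8->12  c:2·1+0->2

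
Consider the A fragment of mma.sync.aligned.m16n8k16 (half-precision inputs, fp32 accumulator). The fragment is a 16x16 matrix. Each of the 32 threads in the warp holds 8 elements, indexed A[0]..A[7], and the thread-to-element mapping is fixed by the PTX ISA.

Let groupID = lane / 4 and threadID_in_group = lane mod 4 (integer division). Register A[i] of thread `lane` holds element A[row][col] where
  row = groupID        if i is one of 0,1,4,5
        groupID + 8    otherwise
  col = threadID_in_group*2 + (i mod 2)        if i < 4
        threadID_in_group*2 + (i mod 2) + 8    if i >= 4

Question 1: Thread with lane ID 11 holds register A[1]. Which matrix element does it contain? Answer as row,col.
11: grp=2,tig=3
[1] (2+0,3*2+1+0) = (2,7)

2,7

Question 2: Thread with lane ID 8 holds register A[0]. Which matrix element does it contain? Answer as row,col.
2,0

lane 8: gid=2 (8/4), tid=0 (8%4)
i=0: r=2+0=2, c=0*2+0+0=0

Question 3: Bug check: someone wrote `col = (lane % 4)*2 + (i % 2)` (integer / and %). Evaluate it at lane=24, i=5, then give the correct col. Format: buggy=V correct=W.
buggy=1 correct=9

`(lane % 4)*2 + (i % 2)`[24,5]->1
lane 24: gid=6 (24/4), tid=0 (24%4)
i=5: r=6+0=6, c=0*2+1+8=9
col: 1 vs 9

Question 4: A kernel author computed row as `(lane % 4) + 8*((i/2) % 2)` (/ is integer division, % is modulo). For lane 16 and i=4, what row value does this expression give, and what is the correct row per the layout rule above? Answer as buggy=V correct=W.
buggy=0 correct=4

`(lane % 4) + 8*((i/2) % 2)`[16,4]=>0
16: grp=4,tig=0
[4] (4+0,0*2+0+8) = (4,8)
row: 0 vs 4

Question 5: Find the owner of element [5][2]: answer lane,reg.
21,0

r=5->g=5,rb=0  c=2->cb=0,t=1,b0=0
L=5*4+1=21  i=0*4+0*2+0=0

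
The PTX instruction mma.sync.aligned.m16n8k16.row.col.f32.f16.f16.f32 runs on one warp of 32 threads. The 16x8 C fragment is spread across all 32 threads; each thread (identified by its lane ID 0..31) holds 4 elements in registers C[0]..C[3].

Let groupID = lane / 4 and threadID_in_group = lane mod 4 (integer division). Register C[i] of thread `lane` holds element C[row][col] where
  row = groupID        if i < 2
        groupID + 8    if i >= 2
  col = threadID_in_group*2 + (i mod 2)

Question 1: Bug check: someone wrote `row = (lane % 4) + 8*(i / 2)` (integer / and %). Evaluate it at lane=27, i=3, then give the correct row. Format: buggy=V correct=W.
`(lane % 4) + 8*(i / 2)`[27,3]→11
L=27→G=27>>2=6, T=27&3=3
[3]→row 6+8=14  col 3·2+1=7
row: 11 vs 14

buggy=11 correct=14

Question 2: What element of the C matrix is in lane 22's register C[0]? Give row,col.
22: grp=5,tig=2
[0] (5+0,2*2+0) = (5,4)

5,4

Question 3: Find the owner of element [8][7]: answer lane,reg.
r=8→G=0,rhi=1  c=7→T=3,p=1
L=0*4+3=3  i=1*2+1=3

3,3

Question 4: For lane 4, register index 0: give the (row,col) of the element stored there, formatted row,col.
1,0

lane 4⇒4/4=1, 4 mod 4=0
i=0  r:1+0⇒1  c:2·0+0⇒0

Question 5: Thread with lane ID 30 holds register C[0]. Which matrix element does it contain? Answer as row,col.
30: grp=7,tig=2
[0] (7+0,2*2+0) = (7,4)

7,4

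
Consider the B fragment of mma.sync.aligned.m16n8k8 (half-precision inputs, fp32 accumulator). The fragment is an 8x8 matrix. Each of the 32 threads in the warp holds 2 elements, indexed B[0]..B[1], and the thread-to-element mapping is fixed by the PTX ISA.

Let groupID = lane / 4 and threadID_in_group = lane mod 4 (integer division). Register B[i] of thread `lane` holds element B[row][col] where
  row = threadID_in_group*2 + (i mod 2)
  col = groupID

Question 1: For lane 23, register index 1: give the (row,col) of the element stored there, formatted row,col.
7,5

23: gr=5,th=3
[1] (3*2+1,5) = (7,5)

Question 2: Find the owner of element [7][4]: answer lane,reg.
19,1

c:4=>grp=4  r:7=>tig=3,lo=1
L=4*4+3=19  i=1=1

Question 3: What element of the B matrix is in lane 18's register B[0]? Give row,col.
4,4

L=18->g=18>>2=4, t=18&3=2
[0]->row 2·2+0=4  col g=4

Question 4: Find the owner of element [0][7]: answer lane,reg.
c=7→G=7  r=0→T=0,p=0
L=7*4+0=28  i=0=0

28,0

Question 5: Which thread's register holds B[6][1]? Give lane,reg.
c:1=>grp=1  r:6=>tig=3,lo=0
L=1*4+3=7  i=0=0

7,0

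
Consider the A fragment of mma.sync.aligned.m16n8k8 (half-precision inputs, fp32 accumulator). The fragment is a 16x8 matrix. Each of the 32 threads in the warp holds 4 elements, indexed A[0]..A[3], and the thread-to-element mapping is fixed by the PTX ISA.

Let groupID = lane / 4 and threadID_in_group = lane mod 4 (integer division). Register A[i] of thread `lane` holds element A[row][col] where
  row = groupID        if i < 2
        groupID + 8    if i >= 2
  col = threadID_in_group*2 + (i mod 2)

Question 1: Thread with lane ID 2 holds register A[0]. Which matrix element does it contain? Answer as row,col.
lane 2⇒2/4=0, 2 mod 4=2
i=0  r:0+0⇒0  c:2·2+0⇒4

0,4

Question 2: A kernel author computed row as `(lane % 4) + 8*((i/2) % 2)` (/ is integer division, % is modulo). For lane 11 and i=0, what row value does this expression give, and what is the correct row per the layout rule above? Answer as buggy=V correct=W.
buggy=3 correct=2

`(lane % 4) + 8*((i/2) % 2)`[11,0]->3
lane 11: g=2 (11/4), t=3 (11%4)
i=0: r=2+0=2, c=3*2+0=6
row: 3 vs 2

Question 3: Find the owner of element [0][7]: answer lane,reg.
3,1

r=0→G=0,rhi=0  c=7→T=3,p=1
L=0*4+3=3  i=0*2+1=1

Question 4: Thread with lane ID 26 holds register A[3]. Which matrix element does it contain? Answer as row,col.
26: g=6,t=2
[3] (6+8,2*2+1) = (14,5)

14,5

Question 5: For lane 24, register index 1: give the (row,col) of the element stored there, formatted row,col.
6,1

24: grp=6,tig=0
[1] (6+0,0*2+1) = (6,1)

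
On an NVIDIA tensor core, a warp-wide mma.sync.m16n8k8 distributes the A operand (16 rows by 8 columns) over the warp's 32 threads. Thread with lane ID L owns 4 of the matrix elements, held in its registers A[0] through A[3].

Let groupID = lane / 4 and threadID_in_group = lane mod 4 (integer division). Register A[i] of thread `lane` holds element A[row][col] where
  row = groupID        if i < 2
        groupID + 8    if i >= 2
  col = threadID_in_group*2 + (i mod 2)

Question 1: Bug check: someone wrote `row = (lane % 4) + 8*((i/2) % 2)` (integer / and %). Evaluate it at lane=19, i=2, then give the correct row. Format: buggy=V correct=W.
buggy=11 correct=12

`(lane % 4) + 8*((i/2) % 2)`[19,2]->11
lane 19: g=4 (19/4), t=3 (19%4)
i=2: r=4+8=12, c=3*2+0=6
row: 11 vs 12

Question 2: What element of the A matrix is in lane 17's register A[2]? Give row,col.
12,2

lane 17->17/4=4, 17 mod 4=1
i=2  r:4+8->12  c:2·1+0->2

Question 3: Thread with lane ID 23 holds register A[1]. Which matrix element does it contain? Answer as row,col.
lane 23⇒23/4=5, 23 mod 4=3
i=1  r:5+0⇒5  c:2·3+1⇒7

5,7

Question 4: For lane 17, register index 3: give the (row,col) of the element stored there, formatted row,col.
17: gid=4,tid=1
[3] (4+8,1*2+1) = (12,3)

12,3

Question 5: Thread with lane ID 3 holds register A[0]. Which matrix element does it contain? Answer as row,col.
L=3⇒gr=3>>2=0, th=3&3=3
[0]⇒row 0+0=0  col 3·2+0=6

0,6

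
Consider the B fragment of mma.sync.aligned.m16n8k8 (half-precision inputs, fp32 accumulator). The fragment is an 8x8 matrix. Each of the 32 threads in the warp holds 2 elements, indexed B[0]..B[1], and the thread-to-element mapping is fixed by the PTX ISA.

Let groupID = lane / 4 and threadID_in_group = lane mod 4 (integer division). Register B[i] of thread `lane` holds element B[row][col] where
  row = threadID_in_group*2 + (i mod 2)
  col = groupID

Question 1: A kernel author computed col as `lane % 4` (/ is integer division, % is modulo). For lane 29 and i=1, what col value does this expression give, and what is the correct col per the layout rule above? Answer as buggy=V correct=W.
buggy=1 correct=7

`lane % 4`[29,1]⇒1
lane 29⇒29/4=7, 29 mod 4=1
i=1  r:2·1+1⇒3  c:7
col: 1 vs 7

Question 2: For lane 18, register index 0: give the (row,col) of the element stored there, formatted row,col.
4,4

lane 18⇒18/4=4, 18 mod 4=2
i=0  r:2·2+0⇒4  c:4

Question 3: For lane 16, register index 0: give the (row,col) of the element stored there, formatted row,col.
0,4

16: gr=4,th=0
[0] (0*2+0,4) = (0,4)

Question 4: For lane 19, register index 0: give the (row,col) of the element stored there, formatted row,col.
6,4

19: g=4,t=3
[0] (3*2+0,4) = (6,4)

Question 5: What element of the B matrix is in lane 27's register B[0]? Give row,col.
L=27->gid=27>>2=6, tid=27&3=3
[0]->row 3·2+0=6  col gid=6

6,6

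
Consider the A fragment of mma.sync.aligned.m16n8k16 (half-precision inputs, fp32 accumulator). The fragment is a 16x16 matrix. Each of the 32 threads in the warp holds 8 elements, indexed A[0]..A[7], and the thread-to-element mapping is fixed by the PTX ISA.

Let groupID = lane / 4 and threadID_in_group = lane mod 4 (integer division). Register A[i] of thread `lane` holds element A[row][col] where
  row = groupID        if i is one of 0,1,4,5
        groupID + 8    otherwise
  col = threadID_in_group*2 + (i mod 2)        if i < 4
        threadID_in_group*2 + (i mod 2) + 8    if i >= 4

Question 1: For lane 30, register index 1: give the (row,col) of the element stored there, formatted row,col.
7,5

lane 30: gid=7 (30/4), tid=2 (30%4)
i=1: r=7+0=7, c=2*2+1+0=5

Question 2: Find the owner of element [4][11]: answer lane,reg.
17,5

r=4→G=4,rhi=0  c=11→chi=1,T=1,p=1
L=4*4+1=17  i=1*4+0*2+1=5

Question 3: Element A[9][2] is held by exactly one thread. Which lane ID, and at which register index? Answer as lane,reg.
r:9=>grp=1,rB=1  c:2=>cB=0,tig=1,lo=0
L=1*4+1=5  i=0*4+1*2+0=2

5,2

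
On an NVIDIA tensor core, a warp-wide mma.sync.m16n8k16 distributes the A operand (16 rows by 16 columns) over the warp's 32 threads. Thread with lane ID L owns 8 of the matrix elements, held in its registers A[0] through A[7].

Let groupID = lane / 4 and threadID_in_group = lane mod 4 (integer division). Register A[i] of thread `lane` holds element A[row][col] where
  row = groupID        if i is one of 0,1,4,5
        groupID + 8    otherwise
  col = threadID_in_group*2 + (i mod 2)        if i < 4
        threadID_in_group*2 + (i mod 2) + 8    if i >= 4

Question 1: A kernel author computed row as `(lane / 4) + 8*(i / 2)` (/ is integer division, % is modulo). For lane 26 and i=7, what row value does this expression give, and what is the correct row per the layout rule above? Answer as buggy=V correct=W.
buggy=30 correct=14

`(lane / 4) + 8*(i / 2)`[26,7]⇒30
26: gr=6,th=2
[7] (6+8,2*2+1+8) = (14,13)
row: 30 vs 14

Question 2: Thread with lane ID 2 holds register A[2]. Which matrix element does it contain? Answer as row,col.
lane 2: gid=0 (2/4), tid=2 (2%4)
i=2: r=0+8=8, c=2*2+0+0=4

8,4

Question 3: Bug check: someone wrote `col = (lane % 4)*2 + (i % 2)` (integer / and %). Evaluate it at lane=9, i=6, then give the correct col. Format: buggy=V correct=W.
buggy=2 correct=10

`(lane % 4)*2 + (i % 2)`[9,6]=>2
9: grp=2,tig=1
[6] (2+8,1*2+0+8) = (10,10)
col: 2 vs 10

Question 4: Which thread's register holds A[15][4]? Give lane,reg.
30,2

r=15->g=7,rb=1  c=4->cb=0,t=2,b0=0
L=7*4+2=30  i=0*4+1*2+0=2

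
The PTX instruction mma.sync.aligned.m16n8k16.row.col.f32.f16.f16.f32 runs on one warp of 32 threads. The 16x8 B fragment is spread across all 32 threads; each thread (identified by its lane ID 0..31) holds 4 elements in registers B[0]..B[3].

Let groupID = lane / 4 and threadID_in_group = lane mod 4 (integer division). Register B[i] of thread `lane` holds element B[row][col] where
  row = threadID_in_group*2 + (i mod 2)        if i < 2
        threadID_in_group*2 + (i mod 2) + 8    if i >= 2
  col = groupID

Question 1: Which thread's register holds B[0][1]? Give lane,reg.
c=1→G=1  r=0→rhi=0,T=0,p=0
L=1*4+0=4  i=0*2+0=0

4,0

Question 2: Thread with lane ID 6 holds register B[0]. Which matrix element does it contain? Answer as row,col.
4,1

L=6⇒gr=6>>2=1, th=6&3=2
[0]⇒row 2·2+0+0=4  col gr=1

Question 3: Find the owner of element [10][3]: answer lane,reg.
13,2

c=3→G=3  r=10→rhi=1,T=1,p=0
L=3*4+1=13  i=1*2+0=2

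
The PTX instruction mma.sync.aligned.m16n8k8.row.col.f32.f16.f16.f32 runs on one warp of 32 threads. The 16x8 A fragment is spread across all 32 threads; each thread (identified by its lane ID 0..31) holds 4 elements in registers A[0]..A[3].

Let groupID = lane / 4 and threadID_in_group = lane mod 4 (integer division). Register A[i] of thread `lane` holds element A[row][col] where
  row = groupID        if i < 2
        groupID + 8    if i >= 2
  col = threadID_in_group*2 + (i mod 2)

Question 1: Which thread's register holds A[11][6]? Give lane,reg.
r:11=>grp=3,rB=1  c:6=>tig=3,lo=0
L=3*4+3=15  i=1*2+0=2

15,2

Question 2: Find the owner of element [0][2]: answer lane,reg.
1,0

r=0→G=0,rhi=0  c=2→T=1,p=0
L=0*4+1=1  i=0*2+0=0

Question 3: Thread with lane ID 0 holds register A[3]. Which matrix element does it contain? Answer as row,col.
8,1

L=0→G=0>>2=0, T=0&3=0
[3]→row 0+8=8  col 0·2+1=1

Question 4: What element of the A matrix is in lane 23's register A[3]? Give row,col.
23: gid=5,tid=3
[3] (5+8,3*2+1) = (13,7)

13,7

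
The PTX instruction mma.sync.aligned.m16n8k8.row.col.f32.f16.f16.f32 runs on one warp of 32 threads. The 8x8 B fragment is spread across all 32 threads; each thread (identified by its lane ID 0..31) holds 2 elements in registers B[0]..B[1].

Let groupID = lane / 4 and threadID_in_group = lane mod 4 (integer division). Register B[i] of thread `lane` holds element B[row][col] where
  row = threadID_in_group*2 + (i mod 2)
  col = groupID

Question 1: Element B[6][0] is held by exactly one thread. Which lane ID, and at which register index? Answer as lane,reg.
c=0⇒gr=0  r=6⇒th=3,odd=0
L=0*4+3=3  i=0=0

3,0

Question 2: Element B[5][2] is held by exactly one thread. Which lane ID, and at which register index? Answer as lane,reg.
10,1

c=2->g=2  r=5->t=2,b0=1
L=2*4+2=10  i=1=1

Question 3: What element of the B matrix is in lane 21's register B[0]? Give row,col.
2,5

lane 21->21/4=5, 21 mod 4=1
i=0  r:2·1+0->2  c:5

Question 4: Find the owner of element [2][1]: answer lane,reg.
c=1->g=1  r=2->t=1,b0=0
L=1*4+1=5  i=0=0

5,0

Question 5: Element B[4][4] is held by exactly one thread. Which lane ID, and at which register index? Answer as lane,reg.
c=4⇒gr=4  r=4⇒th=2,odd=0
L=4*4+2=18  i=0=0

18,0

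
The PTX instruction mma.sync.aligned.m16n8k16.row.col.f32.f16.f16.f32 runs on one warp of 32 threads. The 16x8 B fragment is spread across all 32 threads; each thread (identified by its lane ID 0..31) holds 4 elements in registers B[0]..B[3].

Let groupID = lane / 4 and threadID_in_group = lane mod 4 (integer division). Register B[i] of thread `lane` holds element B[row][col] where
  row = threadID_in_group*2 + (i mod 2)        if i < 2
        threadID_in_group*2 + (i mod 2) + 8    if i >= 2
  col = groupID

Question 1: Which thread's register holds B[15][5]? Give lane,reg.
23,3

c=5→G=5  r=15→rhi=1,T=3,p=1
L=5*4+3=23  i=1*2+1=3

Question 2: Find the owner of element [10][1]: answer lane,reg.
5,2

c=1⇒gr=1  r=10⇒Rb=1,th=1,odd=0
L=1*4+1=5  i=1*2+0=2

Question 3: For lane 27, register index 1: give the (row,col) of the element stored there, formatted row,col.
7,6

lane 27→27/4=6, 27 mod 4=3
i=1  r:2·3+1+0→7  c:6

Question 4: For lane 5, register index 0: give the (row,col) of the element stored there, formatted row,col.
2,1

lane 5->5/4=1, 5 mod 4=1
i=0  r:2·1+0+0->2  c:1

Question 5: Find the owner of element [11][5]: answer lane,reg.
c=5→G=5  r=11→rhi=1,T=1,p=1
L=5*4+1=21  i=1*2+1=3

21,3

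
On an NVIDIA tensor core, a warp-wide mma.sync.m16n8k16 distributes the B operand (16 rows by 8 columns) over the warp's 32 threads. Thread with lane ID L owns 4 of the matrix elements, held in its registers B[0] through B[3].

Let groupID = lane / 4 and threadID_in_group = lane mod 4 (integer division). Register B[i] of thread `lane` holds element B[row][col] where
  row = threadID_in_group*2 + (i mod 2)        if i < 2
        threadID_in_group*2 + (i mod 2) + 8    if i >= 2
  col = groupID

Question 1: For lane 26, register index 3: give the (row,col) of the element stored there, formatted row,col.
13,6

L=26->g=26>>2=6, t=26&3=2
[3]->row 2·2+1+8=13  col g=6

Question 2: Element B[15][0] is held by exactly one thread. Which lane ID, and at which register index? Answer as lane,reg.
c=0→G=0  r=15→rhi=1,T=3,p=1
L=0*4+3=3  i=1*2+1=3

3,3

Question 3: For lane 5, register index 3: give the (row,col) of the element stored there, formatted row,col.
11,1

L=5=>grp=5>>2=1, tig=5&3=1
[3]=>row 1·2+1+8=11  col grp=1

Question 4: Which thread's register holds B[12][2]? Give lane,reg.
c=2⇒gr=2  r=12⇒Rb=1,th=2,odd=0
L=2*4+2=10  i=1*2+0=2

10,2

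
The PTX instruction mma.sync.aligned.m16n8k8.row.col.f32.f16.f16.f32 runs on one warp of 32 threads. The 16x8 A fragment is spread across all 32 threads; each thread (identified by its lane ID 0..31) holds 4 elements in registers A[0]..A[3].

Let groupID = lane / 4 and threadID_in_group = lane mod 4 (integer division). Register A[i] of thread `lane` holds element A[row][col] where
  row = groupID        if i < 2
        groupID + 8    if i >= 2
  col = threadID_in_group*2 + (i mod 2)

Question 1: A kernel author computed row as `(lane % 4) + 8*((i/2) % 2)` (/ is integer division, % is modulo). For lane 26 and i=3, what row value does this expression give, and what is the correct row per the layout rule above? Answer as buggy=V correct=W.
buggy=10 correct=14

`(lane % 4) + 8*((i/2) % 2)`[26,3]=>10
lane 26: grp=6 (26/4), tig=2 (26%4)
i=3: r=6+8=14, c=2*2+1=5
row: 10 vs 14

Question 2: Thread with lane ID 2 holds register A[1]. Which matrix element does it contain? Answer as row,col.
lane 2→2/4=0, 2 mod 4=2
i=1  r:0+0→0  c:2·2+1→5

0,5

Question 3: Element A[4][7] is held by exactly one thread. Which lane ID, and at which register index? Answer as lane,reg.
r:4=>grp=4,rB=0  c:7=>tig=3,lo=1
L=4*4+3=19  i=0*2+1=1

19,1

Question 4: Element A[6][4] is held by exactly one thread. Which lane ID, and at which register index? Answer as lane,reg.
r=6→G=6,rhi=0  c=4→T=2,p=0
L=6*4+2=26  i=0*2+0=0

26,0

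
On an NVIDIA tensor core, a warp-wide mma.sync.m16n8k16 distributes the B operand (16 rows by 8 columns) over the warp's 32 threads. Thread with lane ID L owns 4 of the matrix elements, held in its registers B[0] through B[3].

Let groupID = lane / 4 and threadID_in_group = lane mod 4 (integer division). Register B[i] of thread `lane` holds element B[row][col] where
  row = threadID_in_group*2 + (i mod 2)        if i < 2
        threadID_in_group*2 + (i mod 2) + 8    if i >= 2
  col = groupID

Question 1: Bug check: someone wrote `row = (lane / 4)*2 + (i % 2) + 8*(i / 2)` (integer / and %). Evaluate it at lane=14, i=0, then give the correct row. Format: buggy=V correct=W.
`(lane / 4)*2 + (i % 2) + 8*(i / 2)`[14,0]→6
lane 14: G=3 (14/4), T=2 (14%4)
i=0: r=2*2+0+0=4, c=G=3
row: 6 vs 4

buggy=6 correct=4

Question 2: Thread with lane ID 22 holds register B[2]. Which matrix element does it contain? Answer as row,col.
12,5

L=22->g=22>>2=5, t=22&3=2
[2]->row 2·2+0+8=12  col g=5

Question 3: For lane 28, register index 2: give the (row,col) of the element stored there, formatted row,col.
lane 28: G=7 (28/4), T=0 (28%4)
i=2: r=0*2+0+8=8, c=G=7

8,7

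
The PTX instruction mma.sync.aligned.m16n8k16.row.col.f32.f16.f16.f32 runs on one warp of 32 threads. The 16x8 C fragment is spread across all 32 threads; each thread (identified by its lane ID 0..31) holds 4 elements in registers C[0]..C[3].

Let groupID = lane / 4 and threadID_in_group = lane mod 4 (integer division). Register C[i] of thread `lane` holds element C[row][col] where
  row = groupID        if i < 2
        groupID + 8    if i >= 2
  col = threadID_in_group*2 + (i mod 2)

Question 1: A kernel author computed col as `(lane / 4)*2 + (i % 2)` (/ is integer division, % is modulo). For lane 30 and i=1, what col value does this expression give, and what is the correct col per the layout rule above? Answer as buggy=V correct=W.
`(lane / 4)*2 + (i % 2)`[30,1]->15
lane 30: gid=7 (30/4), tid=2 (30%4)
i=1: r=7+0=7, c=2*2+1=5
col: 15 vs 5

buggy=15 correct=5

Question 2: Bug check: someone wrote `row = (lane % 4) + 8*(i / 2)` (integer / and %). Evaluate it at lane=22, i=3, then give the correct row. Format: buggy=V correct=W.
`(lane % 4) + 8*(i / 2)`[22,3]->10
lane 22->22/4=5, 22 mod 4=2
i=3  r:5+8->13  c:2·2+1->5
row: 10 vs 13

buggy=10 correct=13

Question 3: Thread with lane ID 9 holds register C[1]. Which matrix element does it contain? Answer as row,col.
2,3

9: g=2,t=1
[1] (2+0,1*2+1) = (2,3)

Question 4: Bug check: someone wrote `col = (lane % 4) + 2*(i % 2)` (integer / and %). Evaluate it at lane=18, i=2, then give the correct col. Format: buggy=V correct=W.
`(lane % 4) + 2*(i % 2)`[18,2]->2
lane 18: g=4 (18/4), t=2 (18%4)
i=2: r=4+8=12, c=2*2+0=4
col: 2 vs 4

buggy=2 correct=4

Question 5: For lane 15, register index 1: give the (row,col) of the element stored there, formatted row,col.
3,7

L=15⇒gr=15>>2=3, th=15&3=3
[1]⇒row 3+0=3  col 3·2+1=7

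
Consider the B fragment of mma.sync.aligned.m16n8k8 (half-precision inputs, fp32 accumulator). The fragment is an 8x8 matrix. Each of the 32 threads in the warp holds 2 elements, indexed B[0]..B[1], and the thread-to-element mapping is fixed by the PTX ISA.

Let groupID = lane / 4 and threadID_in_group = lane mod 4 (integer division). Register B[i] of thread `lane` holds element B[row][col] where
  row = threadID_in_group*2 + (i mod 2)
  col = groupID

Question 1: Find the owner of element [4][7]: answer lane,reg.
30,0

c=7⇒gr=7  r=4⇒th=2,odd=0
L=7*4+2=30  i=0=0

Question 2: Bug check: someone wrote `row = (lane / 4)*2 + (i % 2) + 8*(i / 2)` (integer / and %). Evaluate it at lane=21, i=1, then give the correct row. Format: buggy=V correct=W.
buggy=11 correct=3

`(lane / 4)*2 + (i % 2) + 8*(i / 2)`[21,1]->11
lane 21->21/4=5, 21 mod 4=1
i=1  r:2·1+1->3  c:5
row: 11 vs 3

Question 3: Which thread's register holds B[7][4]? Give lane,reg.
c=4->g=4  r=7->t=3,b0=1
L=4*4+3=19  i=1=1

19,1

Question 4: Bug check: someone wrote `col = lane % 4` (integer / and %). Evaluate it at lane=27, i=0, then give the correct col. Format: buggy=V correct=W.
buggy=3 correct=6

`lane % 4`[27,0]->3
27: g=6,t=3
[0] (3*2+0,6) = (6,6)
col: 3 vs 6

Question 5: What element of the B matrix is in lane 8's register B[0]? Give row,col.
0,2

L=8⇒gr=8>>2=2, th=8&3=0
[0]⇒row 0·2+0=0  col gr=2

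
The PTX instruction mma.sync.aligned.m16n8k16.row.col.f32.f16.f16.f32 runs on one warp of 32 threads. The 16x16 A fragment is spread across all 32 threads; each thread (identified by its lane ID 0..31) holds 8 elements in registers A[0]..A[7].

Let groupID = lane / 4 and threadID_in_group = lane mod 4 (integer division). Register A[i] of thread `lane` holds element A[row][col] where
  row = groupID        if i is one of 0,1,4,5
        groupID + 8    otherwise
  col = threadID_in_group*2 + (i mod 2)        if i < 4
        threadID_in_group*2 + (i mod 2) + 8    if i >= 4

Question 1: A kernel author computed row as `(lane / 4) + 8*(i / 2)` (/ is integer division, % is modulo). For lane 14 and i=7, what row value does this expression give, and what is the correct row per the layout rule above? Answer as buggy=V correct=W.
buggy=27 correct=11

`(lane / 4) + 8*(i / 2)`[14,7]=>27
14: grp=3,tig=2
[7] (3+8,2*2+1+8) = (11,13)
row: 27 vs 11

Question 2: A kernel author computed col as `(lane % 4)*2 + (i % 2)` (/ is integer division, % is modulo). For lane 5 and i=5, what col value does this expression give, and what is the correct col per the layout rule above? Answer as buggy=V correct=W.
`(lane % 4)*2 + (i % 2)`[5,5]->3
5: g=1,t=1
[5] (1+0,1*2+1+8) = (1,11)
col: 3 vs 11

buggy=3 correct=11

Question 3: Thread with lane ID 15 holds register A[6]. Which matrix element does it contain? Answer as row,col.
15: g=3,t=3
[6] (3+8,3*2+0+8) = (11,14)

11,14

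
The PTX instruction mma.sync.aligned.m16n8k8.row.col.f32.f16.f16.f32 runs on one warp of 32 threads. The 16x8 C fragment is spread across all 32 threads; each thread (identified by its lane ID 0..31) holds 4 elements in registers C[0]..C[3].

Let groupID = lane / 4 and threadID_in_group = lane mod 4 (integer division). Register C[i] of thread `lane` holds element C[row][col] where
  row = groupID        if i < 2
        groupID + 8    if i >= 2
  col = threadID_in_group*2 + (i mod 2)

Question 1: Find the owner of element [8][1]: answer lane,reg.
0,3

r: 8->gid=0,r8=1  c: 1->tid=0,i&1=1
L=0*4+0=0  i=1*2+1=3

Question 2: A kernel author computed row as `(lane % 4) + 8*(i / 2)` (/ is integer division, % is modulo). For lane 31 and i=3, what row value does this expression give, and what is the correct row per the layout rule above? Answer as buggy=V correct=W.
buggy=11 correct=15

`(lane % 4) + 8*(i / 2)`[31,3]→11
31: G=7,T=3
[3] (7+8,3*2+1) = (15,7)
row: 11 vs 15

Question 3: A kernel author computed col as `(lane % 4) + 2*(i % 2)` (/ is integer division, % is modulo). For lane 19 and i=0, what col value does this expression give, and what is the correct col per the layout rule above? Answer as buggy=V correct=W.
`(lane % 4) + 2*(i % 2)`[19,0]→3
L=19→G=19>>2=4, T=19&3=3
[0]→row 4+0=4  col 3·2+0=6
col: 3 vs 6

buggy=3 correct=6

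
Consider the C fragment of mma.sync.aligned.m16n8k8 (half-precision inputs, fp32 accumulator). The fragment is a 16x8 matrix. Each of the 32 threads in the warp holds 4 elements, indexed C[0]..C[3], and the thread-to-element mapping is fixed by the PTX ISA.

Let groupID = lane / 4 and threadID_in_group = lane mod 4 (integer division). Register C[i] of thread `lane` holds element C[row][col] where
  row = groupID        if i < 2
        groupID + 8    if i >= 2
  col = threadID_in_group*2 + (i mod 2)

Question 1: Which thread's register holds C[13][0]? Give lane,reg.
r: 13->gid=5,r8=1  c: 0->tid=0,i&1=0
L=5*4+0=20  i=1*2+0=2

20,2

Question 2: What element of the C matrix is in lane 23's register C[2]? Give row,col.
13,6

lane 23: gid=5 (23/4), tid=3 (23%4)
i=2: r=5+8=13, c=3*2+0=6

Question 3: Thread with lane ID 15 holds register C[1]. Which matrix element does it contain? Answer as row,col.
lane 15→15/4=3, 15 mod 4=3
i=1  r:3+0→3  c:2·3+1→7

3,7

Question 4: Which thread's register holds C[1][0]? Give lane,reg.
4,0

r=1->g=1,rb=0  c=0->t=0,b0=0
L=1*4+0=4  i=0*2+0=0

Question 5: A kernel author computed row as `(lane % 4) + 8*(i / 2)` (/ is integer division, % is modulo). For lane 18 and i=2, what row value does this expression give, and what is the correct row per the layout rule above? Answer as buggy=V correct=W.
buggy=10 correct=12

`(lane % 4) + 8*(i / 2)`[18,2]=>10
lane 18: grp=4 (18/4), tig=2 (18%4)
i=2: r=4+8=12, c=2*2+0=4
row: 10 vs 12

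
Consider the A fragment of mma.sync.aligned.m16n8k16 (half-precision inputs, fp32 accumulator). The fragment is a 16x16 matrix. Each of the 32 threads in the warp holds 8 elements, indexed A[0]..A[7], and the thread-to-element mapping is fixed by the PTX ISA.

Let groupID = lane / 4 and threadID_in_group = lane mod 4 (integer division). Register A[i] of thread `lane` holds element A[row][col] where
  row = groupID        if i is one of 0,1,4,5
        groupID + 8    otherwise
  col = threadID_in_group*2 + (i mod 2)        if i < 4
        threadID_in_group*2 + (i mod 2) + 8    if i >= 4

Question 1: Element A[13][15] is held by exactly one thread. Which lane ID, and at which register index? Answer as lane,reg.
r:13=>grp=5,rB=1  c:15=>cB=1,tig=3,lo=1
L=5*4+3=23  i=1*4+1*2+1=7

23,7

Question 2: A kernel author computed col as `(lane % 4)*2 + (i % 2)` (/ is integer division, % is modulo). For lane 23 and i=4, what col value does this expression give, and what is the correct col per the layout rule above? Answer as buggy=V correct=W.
`(lane % 4)*2 + (i % 2)`[23,4]⇒6
lane 23⇒23/4=5, 23 mod 4=3
i=4  r:5+0⇒5  c:2·3+0+8⇒14
col: 6 vs 14

buggy=6 correct=14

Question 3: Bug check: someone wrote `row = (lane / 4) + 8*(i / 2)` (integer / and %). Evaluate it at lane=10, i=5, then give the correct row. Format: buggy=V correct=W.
buggy=18 correct=2

`(lane / 4) + 8*(i / 2)`[10,5]⇒18
10: gr=2,th=2
[5] (2+0,2*2+1+8) = (2,13)
row: 18 vs 2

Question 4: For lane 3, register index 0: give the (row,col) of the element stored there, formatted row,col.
0,6

3: gid=0,tid=3
[0] (0+0,3*2+0+0) = (0,6)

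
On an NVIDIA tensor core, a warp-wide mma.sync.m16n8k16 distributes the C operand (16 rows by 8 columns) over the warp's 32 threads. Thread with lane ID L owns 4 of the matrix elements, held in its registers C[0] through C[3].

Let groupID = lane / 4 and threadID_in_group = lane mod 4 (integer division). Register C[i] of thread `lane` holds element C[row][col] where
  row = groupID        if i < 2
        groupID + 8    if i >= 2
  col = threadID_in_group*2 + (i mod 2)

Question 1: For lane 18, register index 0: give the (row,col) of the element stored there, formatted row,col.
lane 18: gid=4 (18/4), tid=2 (18%4)
i=0: r=4+0=4, c=2*2+0=4

4,4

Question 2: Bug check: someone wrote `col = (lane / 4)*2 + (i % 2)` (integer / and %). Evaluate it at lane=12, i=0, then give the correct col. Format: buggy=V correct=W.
buggy=6 correct=0

`(lane / 4)*2 + (i % 2)`[12,0]=>6
lane 12: grp=3 (12/4), tig=0 (12%4)
i=0: r=3+0=3, c=0*2+0=0
col: 6 vs 0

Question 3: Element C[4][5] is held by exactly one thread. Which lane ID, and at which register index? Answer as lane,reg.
r:4=>grp=4,rB=0  c:5=>tig=2,lo=1
L=4*4+2=18  i=0*2+1=1

18,1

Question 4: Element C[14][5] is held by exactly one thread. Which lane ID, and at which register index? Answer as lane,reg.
r:14=>grp=6,rB=1  c:5=>tig=2,lo=1
L=6*4+2=26  i=1*2+1=3

26,3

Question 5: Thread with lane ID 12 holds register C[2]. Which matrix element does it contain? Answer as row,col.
11,0

lane 12⇒12/4=3, 12 mod 4=0
i=2  r:3+8⇒11  c:2·0+0⇒0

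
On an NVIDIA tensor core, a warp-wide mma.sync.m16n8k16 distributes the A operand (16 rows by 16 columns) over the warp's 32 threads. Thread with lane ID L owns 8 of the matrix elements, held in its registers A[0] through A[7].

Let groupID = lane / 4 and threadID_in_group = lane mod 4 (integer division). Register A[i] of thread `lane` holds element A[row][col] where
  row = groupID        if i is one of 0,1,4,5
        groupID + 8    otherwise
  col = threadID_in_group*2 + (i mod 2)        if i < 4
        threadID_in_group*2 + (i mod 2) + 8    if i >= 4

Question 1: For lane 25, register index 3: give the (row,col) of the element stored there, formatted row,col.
14,3

25: g=6,t=1
[3] (6+8,1*2+1+0) = (14,3)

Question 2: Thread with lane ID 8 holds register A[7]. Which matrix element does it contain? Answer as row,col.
10,9

lane 8: G=2 (8/4), T=0 (8%4)
i=7: r=2+8=10, c=0*2+1+8=9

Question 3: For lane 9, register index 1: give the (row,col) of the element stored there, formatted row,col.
2,3

lane 9→9/4=2, 9 mod 4=1
i=1  r:2+0→2  c:2·1+1+0→3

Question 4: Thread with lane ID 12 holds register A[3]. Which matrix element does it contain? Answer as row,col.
L=12⇒gr=12>>2=3, th=12&3=0
[3]⇒row 3+8=11  col 0·2+1+0=1

11,1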